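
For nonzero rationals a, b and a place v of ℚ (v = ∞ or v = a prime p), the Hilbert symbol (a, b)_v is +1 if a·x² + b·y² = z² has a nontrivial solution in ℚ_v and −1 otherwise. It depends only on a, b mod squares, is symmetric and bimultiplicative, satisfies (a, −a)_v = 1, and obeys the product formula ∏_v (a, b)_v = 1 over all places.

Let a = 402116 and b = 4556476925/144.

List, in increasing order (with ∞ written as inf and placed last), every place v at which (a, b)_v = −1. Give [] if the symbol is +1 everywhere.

[11, 13]

(a, b) ≡ (100529, 2717) mod (ℚ^×)²; places V = {2, 3, 5, 7, 11, 13, 19, 37, ∞}.
(a,b)_2: α=2, β=-4; u≡1, v≡5 (mod 8); ε(u)ε(v)=0·0, αω(v)=2·1, βω(u)=-4·0; sum ≡ 0  ⇒  +1.
(a,b)_11: α=1, u≡3; β=1, v≡1 (mod 11); (3|11)=+1, (1|11)=+1; sign (−1)^1·+1^1·+1^1 = -1.
(a,b)_5: α=0, u≡1; β=2, v≡3 (mod 5); (1|5)=+1, (3|5)=-1; sign (−1)^0·+1^2·-1^0 = +1.
(a,b)_13: α=1, u≡5; β=1, v≡12 (mod 13); (5|13)=-1, (12|13)=+1; sign (−1)^0·-1^1·+1^1 = -1.
(a,b)_19: α=1, u≡17; β=1, v≡3 (mod 19); (17|19)=+1, (3|19)=-1; sign (−1)^1·+1^1·-1^1 = +1.
(a,b)_∞: sgn(100529)=+, sgn(2717)=+, so +1.
(a,b)_3: α=0, u≡2; β=-2, v≡2 (mod 3); (2|3)=-1, (2|3)=-1; sign (−1)^0·-1^-2·-1^0 = +1.
(a,b)_37: α=1, u≡27; β=2, v≡21 (mod 37); (27|37)=+1, (21|37)=+1; sign (−1)^0·+1^2·+1^1 = +1.
(a,b)_7: α=0, u≡1; β=2, v≡4 (mod 7); (1|7)=+1, (4|7)=+1; sign (−1)^0·+1^2·+1^0 = +1.
|Ram(100529, 2717)| = 2, even; anisotropic at {11, 13}.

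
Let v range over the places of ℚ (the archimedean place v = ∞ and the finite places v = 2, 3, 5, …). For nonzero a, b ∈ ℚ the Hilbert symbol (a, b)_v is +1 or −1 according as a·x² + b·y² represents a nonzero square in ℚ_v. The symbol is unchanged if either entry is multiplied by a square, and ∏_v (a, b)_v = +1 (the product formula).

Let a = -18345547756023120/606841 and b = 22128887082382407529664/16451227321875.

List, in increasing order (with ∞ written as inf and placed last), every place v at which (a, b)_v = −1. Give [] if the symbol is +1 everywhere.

Mod squares: a ≡ -60605, b ≡ 103385. Check v ∈ {∞, 2, 3, 5, 7, 11, 17, 19, 23, 29, 31, 41}.
v=41: a=41^-2·(≡35), b=41^-4·(≡29) mod 41; (35|41)=-1, (29|41)=-1; (−1)^{-2·-4·20}·(-1)^-4·(-1)^-2 = +1.
v=31: a=31^3·(≡30), b=31^5·(≡2) mod 31; (30|31)=-1, (2|31)=+1; (−1)^{3·5·15}·(-1)^5·(+1)^3 = +1.
v=23: a=23^1·(≡15), b=23^-1·(≡7) mod 23; (15|23)=-1, (7|23)=-1; (−1)^{1·-1·11}·(-1)^-1·(-1)^1 = -1.
v=5: a=5^1·(≡1), b=5^-5·(≡3) mod 5; (1|5)=+1, (3|5)=-1; (−1)^{1·-5·2}·(+1)^-5·(-1)^1 = -1.
v=2: v_2(a)=4, v_2(b)=6; units ≡ 3, 1 (mod 8); ε·ε+αω+βω = 1·0+4·0+6·1 ≡ 0  ⇒  (a,b)_2 = +1.
v=11: a=11^0·(≡4), b=11^2·(≡8) mod 11; (4|11)=+1, (8|11)=-1; (−1)^{0·2·5}·(+1)^2·(-1)^0 = +1.
v=∞: -60605 < 0 and 103385 > 0  ⇒  (a,b)_∞ = +1.
v=29: a=29^2·(≡4), b=29^3·(≡26) mod 29; (4|29)=+1, (26|29)=-1; (−1)^{2·3·14}·(+1)^3·(-1)^2 = +1.
v=3: a=3^4·(≡1), b=3^-4·(≡2) mod 3; (1|3)=+1, (2|3)=-1; (−1)^{4·-4·1}·(+1)^-4·(-1)^4 = +1.
v=19: a=19^-2·(≡16), b=19^0·(≡16) mod 19; (16|19)=+1, (16|19)=+1; (−1)^{-2·0·9}·(+1)^0·(+1)^-2 = +1.
v=7: a=7^0·(≡1), b=7^2·(≡4) mod 7; (1|7)=+1, (4|7)=+1; (−1)^{0·2·3}·(+1)^2·(+1)^0 = +1.
v=17: a=17^3·(≡7), b=17^4·(≡13) mod 17; (7|17)=-1, (13|17)=+1; (−1)^{3·4·8}·(-1)^4·(+1)^3 = +1.
(-60605, 103385 / ℚ) ramifies at {5, 23}: a division algebra.

[5, 23]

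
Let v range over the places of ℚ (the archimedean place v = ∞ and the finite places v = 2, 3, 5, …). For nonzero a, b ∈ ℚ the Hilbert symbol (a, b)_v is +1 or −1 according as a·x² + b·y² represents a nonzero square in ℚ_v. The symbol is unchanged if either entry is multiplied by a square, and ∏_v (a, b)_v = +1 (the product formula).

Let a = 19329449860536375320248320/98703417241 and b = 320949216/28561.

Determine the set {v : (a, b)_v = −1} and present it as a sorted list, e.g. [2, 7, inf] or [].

[7, 19]

Mod squares: a ≡ 1330, b ≡ 14. Check v ∈ {∞, 2, 3, 5, 7, 11, 13, 17, 19, 29}.
v=17: a=17^2·(≡2), b=17^0·(≡11) mod 17; (2|17)=+1, (11|17)=-1; (−1)^{2·0·8}·(+1)^0·(-1)^2 = +1.
v=29: a=29^2·(≡20), b=29^0·(≡12) mod 29; (20|29)=+1, (12|29)=-1; (−1)^{2·0·14}·(+1)^0·(-1)^2 = +1.
v=13: a=13^-8·(≡10), b=13^-4·(≡3) mod 13; (10|13)=+1, (3|13)=+1; (−1)^{-8·-4·6}·(+1)^-4·(+1)^-8 = +1.
v=∞: 1330 > 0 and 14 > 0  ⇒  (a,b)_∞ = +1.
v=3: a=3^6·(≡1), b=3^4·(≡2) mod 3; (1|3)=+1, (2|3)=-1; (−1)^{6·4·1}·(+1)^4·(-1)^6 = +1.
v=5: a=5^1·(≡4), b=5^0·(≡1) mod 5; (4|5)=+1, (1|5)=+1; (−1)^{1·0·2}·(+1)^0·(+1)^1 = +1.
v=11: a=11^-2·(≡10), b=11^0·(≡1) mod 11; (10|11)=-1, (1|11)=+1; (−1)^{-2·0·5}·(-1)^0·(+1)^-2 = +1.
v=7: a=7^5·(≡2), b=7^3·(≡1) mod 7; (2|7)=+1, (1|7)=+1; (−1)^{5·3·3}·(+1)^3·(+1)^5 = -1.
v=19: a=19^5·(≡14), b=19^2·(≡2) mod 19; (14|19)=-1, (2|19)=-1; (−1)^{5·2·9}·(-1)^2·(-1)^5 = -1.
v=2: v_2(a)=19, v_2(b)=5; units ≡ 1, 7 (mod 8); ε·ε+αω+βω = 0·1+19·0+5·0 ≡ 0  ⇒  (a,b)_2 = +1.
|Ram(1330, 14)| = 2, even; anisotropic at {7, 19}.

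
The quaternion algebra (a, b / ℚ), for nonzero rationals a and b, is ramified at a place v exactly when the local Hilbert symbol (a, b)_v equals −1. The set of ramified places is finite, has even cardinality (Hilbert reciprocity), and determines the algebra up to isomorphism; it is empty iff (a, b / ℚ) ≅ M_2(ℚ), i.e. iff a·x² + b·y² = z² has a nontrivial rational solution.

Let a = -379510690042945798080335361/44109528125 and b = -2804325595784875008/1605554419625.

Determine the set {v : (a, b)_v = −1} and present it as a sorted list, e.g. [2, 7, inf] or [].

[11, 13, 19, inf]

(a, b) ≡ (-5, -18516355) mod (ℚ^×)²; places V = {2, 3, 5, 7, 11, 13, 17, 19, 23, 29, 31, 43, 47, ∞}.
(a,b)_17: α=-4, u≡12; β=-2, v≡5 (mod 17); (12|17)=-1, (5|17)=-1; sign (−1)^0·-1^-2·-1^-4 = +1.
(a,b)_19: α=0, u≡10; β=1, v≡14 (mod 19); (10|19)=-1, (14|19)=-1; sign (−1)^0·-1^1·-1^0 = -1.
(a,b)_23: α=4, u≡12; β=2, v≡18 (mod 23); (12|23)=+1, (18|23)=+1; sign (−1)^0·+1^2·+1^4 = +1.
(a,b)_7: α=8, u≡1; β=4, v≡5 (mod 7); (1|7)=+1, (5|7)=-1; sign (−1)^0·+1^4·-1^8 = +1.
(a,b)_31: α=2, u≡15; β=0, v≡14 (mod 31); (15|31)=-1, (14|31)=+1; sign (−1)^0·-1^0·+1^2 = +1.
(a,b)_43: α=0, u≡15; β=-4, v≡38 (mod 43); (15|43)=+1, (38|43)=+1; sign (−1)^0·+1^-4·+1^0 = +1.
(a,b)_5: α=-5, u≡1; β=-3, v≡1 (mod 5); (1|5)=+1, (1|5)=+1; sign (−1)^0·+1^-3·+1^-5 = +1.
(a,b)_13: α=-2, u≡6; β=-1, v≡3 (mod 13); (6|13)=-1, (3|13)=+1; sign (−1)^0·-1^-1·+1^-2 = -1.
(a,b)_11: α=4, u≡2; β=1, v≡1 (mod 11); (2|11)=-1, (1|11)=+1; sign (−1)^0·-1^1·+1^4 = -1.
(a,b)_3: α=2, u≡1; β=2, v≡2 (mod 3); (1|3)=+1, (2|3)=-1; sign (−1)^0·+1^2·-1^2 = +1.
(a,b)_∞: sgn(-5)=−, sgn(-18516355)=−, so -1.
(a,b)_2: α=0, β=10; u≡3, v≡5 (mod 8); ε(u)ε(v)=1·0, αω(v)=0·1, βω(u)=10·1; sum ≡ 0  ⇒  +1.
(a,b)_47: α=2, u≡36; β=1, v≡16 (mod 47); (36|47)=+1, (16|47)=+1; sign (−1)^0·+1^1·+1^2 = +1.
(a,b)_29: α=2, u≡9; β=3, v≡21 (mod 29); (9|29)=+1, (21|29)=-1; sign (−1)^0·+1^3·-1^2 = +1.
(-5, -18516355 / ℚ) ramifies at {11, 13, 19, ∞}: a division algebra.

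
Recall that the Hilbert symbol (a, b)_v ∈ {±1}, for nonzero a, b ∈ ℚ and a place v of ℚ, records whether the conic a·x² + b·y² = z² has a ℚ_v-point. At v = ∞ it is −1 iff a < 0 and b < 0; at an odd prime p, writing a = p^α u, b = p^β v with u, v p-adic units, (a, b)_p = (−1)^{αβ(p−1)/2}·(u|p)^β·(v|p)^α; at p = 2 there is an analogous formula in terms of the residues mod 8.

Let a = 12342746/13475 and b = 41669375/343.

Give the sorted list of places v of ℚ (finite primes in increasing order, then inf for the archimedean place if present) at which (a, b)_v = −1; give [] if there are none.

Mod squares: a ≡ 286, b ≡ 3857. Check v ∈ {∞, 2, 5, 7, 11, 13, 19, 29, 53}.
v=11: a=11^-1·(≡5), b=11^2·(≡10) mod 11; (5|11)=+1, (10|11)=-1; (−1)^{-1·2·5}·(+1)^2·(-1)^-1 = -1.
v=29: a=29^0·(≡6), b=29^1·(≡15) mod 29; (6|29)=+1, (15|29)=-1; (−1)^{0·1·14}·(+1)^1·(-1)^0 = +1.
v=7: a=7^-2·(≡5), b=7^-3·(≡6) mod 7; (5|7)=-1, (6|7)=-1; (−1)^{-2·-3·3}·(-1)^-3·(-1)^-2 = -1.
v=∞: 286 > 0 and 3857 > 0  ⇒  (a,b)_∞ = +1.
v=19: a=19^0·(≡1), b=19^1·(≡12) mod 19; (1|19)=+1, (12|19)=-1; (−1)^{0·1·9}·(+1)^1·(-1)^0 = +1.
v=53: a=53^2·(≡20), b=53^0·(≡31) mod 53; (20|53)=-1, (31|53)=-1; (−1)^{2·0·26}·(-1)^0·(-1)^2 = +1.
v=2: v_2(a)=1, v_2(b)=0; units ≡ 7, 1 (mod 8); ε·ε+αω+βω = 1·0+1·0+0·0 ≡ 0  ⇒  (a,b)_2 = +1.
v=13: a=13^3·(≡4), b=13^0·(≡4) mod 13; (4|13)=+1, (4|13)=+1; (−1)^{3·0·6}·(+1)^0·(+1)^3 = +1.
v=5: a=5^-2·(≡4), b=5^4·(≡2) mod 5; (4|5)=+1, (2|5)=-1; (−1)^{-2·4·2}·(+1)^4·(-1)^-2 = +1.
|Ram(286, 3857)| = 2, even; anisotropic at {7, 11}.

[7, 11]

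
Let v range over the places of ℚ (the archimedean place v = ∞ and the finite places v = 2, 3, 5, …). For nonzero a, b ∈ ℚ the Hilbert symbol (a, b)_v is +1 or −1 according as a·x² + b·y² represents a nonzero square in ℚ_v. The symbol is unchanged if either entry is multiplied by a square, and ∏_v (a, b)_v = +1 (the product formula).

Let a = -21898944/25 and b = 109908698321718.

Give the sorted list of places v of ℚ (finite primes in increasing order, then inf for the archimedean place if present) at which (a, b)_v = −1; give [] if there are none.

[2, 3, 19, 29]

Mod squares: a ≡ -38019, b ≡ 76038. Check v ∈ {∞, 2, 3, 5, 19, 23, 29}.
v=2: v_2(a)=6, v_2(b)=1; units ≡ 5, 3 (mod 8); ε·ε+αω+βω = 0·1+6·1+1·1 ≡ 1  ⇒  (a,b)_2 = -1.
v=23: a=23^1·(≡13), b=23^3·(≡15) mod 23; (13|23)=+1, (15|23)=-1; (−1)^{1·3·11}·(+1)^3·(-1)^1 = +1.
v=5: a=5^-2·(≡1), b=5^0·(≡3) mod 5; (1|5)=+1, (3|5)=-1; (−1)^{-2·0·2}·(+1)^0·(-1)^-2 = +1.
v=∞: -38019 < 0 and 76038 > 0  ⇒  (a,b)_∞ = +1.
v=29: a=29^1·(≡23), b=29^3·(≡26) mod 29; (23|29)=+1, (26|29)=-1; (−1)^{1·3·14}·(+1)^3·(-1)^1 = -1.
v=19: a=19^1·(≡13), b=19^3·(≡14) mod 19; (13|19)=-1, (14|19)=-1; (−1)^{1·3·9}·(-1)^3·(-1)^1 = -1.
v=3: a=3^3·(≡2), b=3^3·(≡2) mod 3; (2|3)=-1, (2|3)=-1; (−1)^{3·3·1}·(-1)^3·(-1)^3 = -1.
|Ram(-38019, 76038)| = 4, even; anisotropic at {2, 3, 19, 29}.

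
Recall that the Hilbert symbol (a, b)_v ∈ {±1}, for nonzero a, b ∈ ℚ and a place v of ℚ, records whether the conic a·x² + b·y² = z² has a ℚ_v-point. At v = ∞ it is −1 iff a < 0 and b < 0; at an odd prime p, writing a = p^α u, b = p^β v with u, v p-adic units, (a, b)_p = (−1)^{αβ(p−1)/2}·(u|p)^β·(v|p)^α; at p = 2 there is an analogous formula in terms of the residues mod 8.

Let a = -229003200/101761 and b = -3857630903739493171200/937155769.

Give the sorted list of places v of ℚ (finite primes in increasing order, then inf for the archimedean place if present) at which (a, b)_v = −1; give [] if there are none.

[3, inf]

(a, b) ≡ (-1767, -1983163) mod (ℚ^×)²; places V = {2, 3, 5, 7, 11, 13, 19, 23, 29, 31, 37, ∞}.
(a,b)_∞: sgn(-1767)=−, sgn(-1983163)=−, so -1.
(a,b)_37: α=0, u≡28; β=1, v≡20 (mod 37); (28|37)=+1, (20|37)=-1; sign (−1)^0·+1^1·-1^0 = +1.
(a,b)_3: α=5, u≡2; β=4, v≡2 (mod 3); (2|3)=-1, (2|3)=-1; sign (−1)^0·-1^4·-1^5 = -1.
(a,b)_11: α=-2, u≡5; β=-6, v≡3 (mod 11); (5|11)=+1, (3|11)=+1; sign (−1)^0·+1^-6·+1^-2 = +1.
(a,b)_31: α=1, u≡2; β=3, v≡3 (mod 31); (2|31)=+1, (3|31)=-1; sign (−1)^1·+1^3·-1^1 = +1.
(a,b)_5: α=2, u≡2; β=2, v≡3 (mod 5); (2|5)=-1, (3|5)=-1; sign (−1)^0·-1^2·-1^2 = +1.
(a,b)_29: α=-2, u≡17; β=0, v≡2 (mod 29); (17|29)=-1, (2|29)=-1; sign (−1)^0·-1^0·-1^-2 = +1.
(a,b)_19: α=1, u≡12; β=3, v≡5 (mod 19); (12|19)=-1, (5|19)=+1; sign (−1)^1·-1^3·+1^1 = +1.
(a,b)_7: α=0, u≡4; β=1, v≡4 (mod 7); (4|7)=+1, (4|7)=+1; sign (−1)^0·+1^1·+1^0 = +1.
(a,b)_13: α=0, u≡12; β=3, v≡3 (mod 13); (12|13)=+1, (3|13)=+1; sign (−1)^0·+1^3·+1^0 = +1.
(a,b)_2: α=6, β=14; u≡1, v≡5 (mod 8); ε(u)ε(v)=0·0, αω(v)=6·1, βω(u)=14·0; sum ≡ 0  ⇒  +1.
(a,b)_23: α=0, u≡8; β=-2, v≡12 (mod 23); (8|23)=+1, (12|23)=+1; sign (−1)^0·+1^-2·+1^0 = +1.
Ram(-1767, -1983163) = {3, ∞}; no ℚ_3-point on the conic.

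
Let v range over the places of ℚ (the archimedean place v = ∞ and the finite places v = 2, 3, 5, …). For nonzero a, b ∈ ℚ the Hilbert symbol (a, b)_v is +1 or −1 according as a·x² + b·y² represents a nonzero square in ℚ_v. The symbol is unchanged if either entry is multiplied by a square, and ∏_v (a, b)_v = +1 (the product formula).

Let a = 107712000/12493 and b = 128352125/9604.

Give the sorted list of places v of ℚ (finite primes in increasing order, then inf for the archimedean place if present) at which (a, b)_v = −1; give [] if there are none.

(a, b) ≡ (24310, 17765) mod (ℚ^×)²; places V = {2, 3, 5, 7, 11, 13, 17, 19, 31, ∞}.
(a,b)_7: α=0, u≡5; β=-4, v≡5 (mod 7); (5|7)=-1, (5|7)=-1; sign (−1)^0·-1^-4·-1^0 = +1.
(a,b)_17: α=1, u≡1; β=3, v≡4 (mod 17); (1|17)=+1, (4|17)=+1; sign (−1)^0·+1^3·+1^1 = +1.
(a,b)_11: α=1, u≡8; β=1, v≡4 (mod 11); (8|11)=-1, (4|11)=+1; sign (−1)^1·-1^1·+1^1 = +1.
(a,b)_∞: sgn(24310)=+, sgn(17765)=+, so +1.
(a,b)_31: α=-2, u≡23; β=0, v≡20 (mod 31); (23|31)=-1, (20|31)=+1; sign (−1)^0·-1^0·+1^-2 = +1.
(a,b)_5: α=3, u≡2; β=3, v≡3 (mod 5); (2|5)=-1, (3|5)=-1; sign (−1)^0·-1^3·-1^3 = +1.
(a,b)_13: α=-1, u≡7; β=0, v≡7 (mod 13); (7|13)=-1, (7|13)=-1; sign (−1)^0·-1^0·-1^-1 = -1.
(a,b)_2: α=9, β=-2; u≡3, v≡5 (mod 8); ε(u)ε(v)=1·0, αω(v)=9·1, βω(u)=-2·1; sum ≡ 1  ⇒  -1.
(a,b)_19: α=0, u≡5; β=1, v≡17 (mod 19); (5|19)=+1, (17|19)=+1; sign (−1)^0·+1^1·+1^0 = +1.
(a,b)_3: α=2, u≡1; β=0, v≡2 (mod 3); (1|3)=+1, (2|3)=-1; sign (−1)^0·+1^0·-1^2 = +1.
|Ram(24310, 17765)| = 2, even; anisotropic at {2, 13}.

[2, 13]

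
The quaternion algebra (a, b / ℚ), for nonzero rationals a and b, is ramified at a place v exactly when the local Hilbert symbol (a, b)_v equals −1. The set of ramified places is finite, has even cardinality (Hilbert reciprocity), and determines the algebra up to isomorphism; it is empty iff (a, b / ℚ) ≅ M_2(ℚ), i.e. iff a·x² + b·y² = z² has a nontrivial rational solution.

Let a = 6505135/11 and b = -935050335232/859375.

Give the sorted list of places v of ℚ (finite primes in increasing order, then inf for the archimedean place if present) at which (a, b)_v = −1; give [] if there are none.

(a, b) ≡ (85085, -715) mod (ℚ^×)²; places V = {2, 5, 7, 11, 13, 17, 29, ∞}.
(a,b)_13: α=1, u≡7; β=1, v≡10 (mod 13); (7|13)=-1, (10|13)=+1; sign (−1)^0·-1^1·+1^1 = -1.
(a,b)_∞: sgn(85085)=+, sgn(-715)=−, so +1.
(a,b)_11: α=-1, u≡10; β=-1, v≡3 (mod 11); (10|11)=-1, (3|11)=+1; sign (−1)^1·-1^-1·+1^-1 = +1.
(a,b)_17: α=1, u≡11; β=4, v≡16 (mod 17); (11|17)=-1, (16|17)=+1; sign (−1)^0·-1^4·+1^1 = +1.
(a,b)_5: α=1, u≡2; β=-7, v≡3 (mod 5); (2|5)=-1, (3|5)=-1; sign (−1)^0·-1^-7·-1^1 = +1.
(a,b)_2: α=0, β=10; u≡5, v≡5 (mod 8); ε(u)ε(v)=0·0, αω(v)=0·1, βω(u)=10·1; sum ≡ 0  ⇒  +1.
(a,b)_7: α=1, u≡5; β=0, v≡6 (mod 7); (5|7)=-1, (6|7)=-1; sign (−1)^0·-1^0·-1^1 = -1.
(a,b)_29: α=2, u≡23; β=2, v≡8 (mod 29); (23|29)=+1, (8|29)=-1; sign (−1)^0·+1^2·-1^2 = +1.
(85085, -715 / ℚ) ramifies at {7, 13}: a division algebra.

[7, 13]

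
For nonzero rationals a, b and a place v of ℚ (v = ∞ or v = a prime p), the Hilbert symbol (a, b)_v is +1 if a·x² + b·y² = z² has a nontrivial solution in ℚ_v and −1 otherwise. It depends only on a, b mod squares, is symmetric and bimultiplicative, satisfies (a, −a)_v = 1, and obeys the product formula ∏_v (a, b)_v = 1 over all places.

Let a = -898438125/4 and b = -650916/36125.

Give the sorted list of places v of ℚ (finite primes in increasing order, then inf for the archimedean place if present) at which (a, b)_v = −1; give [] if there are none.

[2, 3, 29, 31, 41, inf]

Mod squares: a ≡ -1437501, b ≡ -205. Check v ∈ {∞, 2, 3, 5, 7, 13, 17, 29, 31, 41}.
v=3: a=3^1·(≡2), b=3^4·(≡2) mod 3; (2|3)=-1, (2|3)=-1; (−1)^{1·4·1}·(-1)^4·(-1)^1 = -1.
v=29: a=29^1·(≡26), b=29^0·(≡27) mod 29; (26|29)=-1, (27|29)=-1; (−1)^{1·0·14}·(-1)^0·(-1)^1 = -1.
v=17: a=17^0·(≡15), b=17^-2·(≡8) mod 17; (15|17)=+1, (8|17)=+1; (−1)^{0·-2·8}·(+1)^-2·(+1)^0 = +1.
v=31: a=31^1·(≡14), b=31^0·(≡27) mod 31; (14|31)=+1, (27|31)=-1; (−1)^{1·0·15}·(+1)^0·(-1)^1 = -1.
v=2: v_2(a)=-2, v_2(b)=2; units ≡ 3, 3 (mod 8); ε·ε+αω+βω = 1·1+-2·1+2·1 ≡ 1  ⇒  (a,b)_2 = -1.
v=5: a=5^4·(≡1), b=5^-3·(≡1) mod 5; (1|5)=+1, (1|5)=+1; (−1)^{4·-3·2}·(+1)^-3·(+1)^4 = +1.
v=41: a=41^1·(≡26), b=41^1·(≡8) mod 41; (26|41)=-1, (8|41)=+1; (−1)^{1·1·20}·(-1)^1·(+1)^1 = -1.
v=13: a=13^1·(≡10), b=13^0·(≡3) mod 13; (10|13)=+1, (3|13)=+1; (−1)^{1·0·6}·(+1)^0·(+1)^1 = +1.
v=7: a=7^0·(≡6), b=7^2·(≡6) mod 7; (6|7)=-1, (6|7)=-1; (−1)^{0·2·3}·(-1)^2·(-1)^0 = +1.
v=∞: -1437501 < 0 and -205 < 0  ⇒  (a,b)_∞ = -1.
Ram(-1437501, -205) = {2, 3, 29, 31, 41, ∞}; no ℚ_2-point on the conic.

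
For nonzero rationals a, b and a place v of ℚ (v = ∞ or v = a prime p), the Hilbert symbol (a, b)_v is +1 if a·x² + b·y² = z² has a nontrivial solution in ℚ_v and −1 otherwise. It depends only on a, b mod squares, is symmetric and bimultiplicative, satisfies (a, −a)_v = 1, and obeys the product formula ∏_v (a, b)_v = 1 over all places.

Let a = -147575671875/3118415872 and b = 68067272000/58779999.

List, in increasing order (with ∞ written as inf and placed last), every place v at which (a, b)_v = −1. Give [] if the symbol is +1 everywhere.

(a, b) ≡ (-4199, 74555) mod (ℚ^×)²; places V = {2, 3, 5, 7, 11, 13, 17, 19, 31, 37, ∞}.
(a,b)_31: α=0, u≡12; β=-1, v≡8 (mod 31); (12|31)=-1, (8|31)=+1; sign (−1)^0·-1^-1·+1^0 = -1.
(a,b)_3: α=4, u≡1; β=-8, v≡2 (mod 3); (1|3)=+1, (2|3)=-1; sign (−1)^0·+1^-8·-1^4 = +1.
(a,b)_2: α=-14, β=6; u≡1, v≡3 (mod 8); ε(u)ε(v)=0·1, αω(v)=-14·1, βω(u)=6·0; sum ≡ 0  ⇒  +1.
(a,b)_17: α=1, u≡1; β=-2, v≡14 (mod 17); (1|17)=+1, (14|17)=-1; sign (−1)^0·+1^-2·-1^1 = -1.
(a,b)_13: α=-1, u≡8; β=1, v≡8 (mod 13); (8|13)=-1, (8|13)=-1; sign (−1)^0·-1^1·-1^-1 = +1.
(a,b)_37: α=0, u≡13; β=1, v≡20 (mod 37); (13|37)=-1, (20|37)=-1; sign (−1)^0·-1^1·-1^0 = -1.
(a,b)_7: α=0, u≡1; β=2, v≡3 (mod 7); (1|7)=+1, (3|7)=-1; sign (−1)^0·+1^2·-1^0 = +1.
(a,b)_∞: sgn(-4199)=−, sgn(74555)=+, so +1.
(a,b)_5: α=6, u≡1; β=3, v≡4 (mod 5); (1|5)=+1, (4|5)=+1; sign (−1)^0·+1^3·+1^6 = +1.
(a,b)_19: α=3, u≡17; β=2, v≡3 (mod 19); (17|19)=+1, (3|19)=-1; sign (−1)^0·+1^2·-1^3 = -1.
(a,b)_11: α=-4, u≡5; β=0, v≡8 (mod 11); (5|11)=+1, (8|11)=-1; sign (−1)^0·+1^0·-1^-4 = +1.
(-4199, 74555 / ℚ) ramifies at {17, 19, 31, 37}: a division algebra.

[17, 19, 31, 37]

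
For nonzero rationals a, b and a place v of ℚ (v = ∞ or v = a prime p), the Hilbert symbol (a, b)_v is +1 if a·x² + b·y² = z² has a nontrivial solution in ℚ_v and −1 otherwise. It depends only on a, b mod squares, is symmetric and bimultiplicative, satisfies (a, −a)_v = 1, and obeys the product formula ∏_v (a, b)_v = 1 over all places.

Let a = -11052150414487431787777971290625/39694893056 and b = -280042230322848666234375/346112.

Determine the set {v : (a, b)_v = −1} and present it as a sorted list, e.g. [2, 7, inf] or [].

[3, 5, 7, 11, 19, 23, 31, inf]

(a, b) ≡ (-60940110, -1002478) mod (ℚ^×)²; places V = {2, 3, 5, 7, 11, 13, 17, 19, 23, 31, 37, ∞}.
(a,b)_37: α=1, u≡16; β=1, v≡1 (mod 37); (16|37)=+1, (1|37)=+1; sign (−1)^0·+1^1·+1^1 = +1.
(a,b)_2: α=-25, β=-11; u≡1, v≡1 (mod 8); ε(u)ε(v)=0·0, αω(v)=-25·0, βω(u)=-11·0; sum ≡ 0  ⇒  +1.
(a,b)_3: α=7, u≡2; β=4, v≡2 (mod 3); (2|3)=-1, (2|3)=-1; sign (−1)^0·-1^4·-1^7 = -1.
(a,b)_19: α=4, u≡8; β=3, v≡5 (mod 19); (8|19)=-1, (5|19)=+1; sign (−1)^0·-1^3·+1^4 = -1.
(a,b)_7: α=-1, u≡2; β=0, v≡3 (mod 7); (2|7)=+1, (3|7)=-1; sign (−1)^0·+1^0·-1^-1 = -1.
(a,b)_31: α=1, u≡24; β=1, v≡17 (mod 31); (24|31)=-1, (17|31)=-1; sign (−1)^1·-1^1·-1^1 = -1.
(a,b)_13: α=-2, u≡12; β=-2, v≡10 (mod 13); (12|13)=+1, (10|13)=+1; sign (−1)^0·+1^-2·+1^-2 = +1.
(a,b)_17: α=6, u≡14; β=4, v≡11 (mod 17); (14|17)=-1, (11|17)=-1; sign (−1)^0·-1^4·-1^6 = +1.
(a,b)_11: α=7, u≡2; β=4, v≡2 (mod 11); (2|11)=-1, (2|11)=-1; sign (−1)^0·-1^4·-1^7 = -1.
(a,b)_∞: sgn(-60940110)=−, sgn(-1002478)=−, so -1.
(a,b)_5: α=5, u≡2; β=6, v≡3 (mod 5); (2|5)=-1, (3|5)=-1; sign (−1)^0·-1^6·-1^5 = -1.
(a,b)_23: α=1, u≡10; β=1, v≡21 (mod 23); (10|23)=-1, (21|23)=-1; sign (−1)^1·-1^1·-1^1 = -1.
|Ram(-60940110, -1002478)| = 8, even; anisotropic at {3, 5, 7, 11, 19, 23, 31, ∞}.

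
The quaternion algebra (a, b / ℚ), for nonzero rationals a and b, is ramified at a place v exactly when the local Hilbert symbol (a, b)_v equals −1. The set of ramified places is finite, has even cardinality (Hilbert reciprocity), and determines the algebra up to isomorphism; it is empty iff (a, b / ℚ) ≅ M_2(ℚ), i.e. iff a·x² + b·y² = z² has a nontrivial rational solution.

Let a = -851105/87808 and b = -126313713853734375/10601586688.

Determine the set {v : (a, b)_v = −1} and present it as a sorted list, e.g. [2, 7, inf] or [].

Mod squares: a ≡ -20615, b ≡ -682. Check v ∈ {∞, 2, 3, 5, 7, 11, 17, 19, 31}.
v=2: v_2(a)=-8, v_2(b)=-13; units ≡ 1, 3 (mod 8); ε·ε+αω+βω = 0·1+-8·1+-13·0 ≡ 0  ⇒  (a,b)_2 = +1.
v=7: a=7^-3·(≡1), b=7^-6·(≡4) mod 7; (1|7)=+1, (4|7)=+1; (−1)^{-3·-6·3}·(+1)^-6·(+1)^-3 = +1.
v=19: a=19^1·(≡5), b=19^2·(≡15) mod 19; (5|19)=+1, (15|19)=-1; (−1)^{1·2·9}·(+1)^2·(-1)^1 = -1.
v=3: a=3^0·(≡1), b=3^2·(≡2) mod 3; (1|3)=+1, (2|3)=-1; (−1)^{0·2·1}·(+1)^2·(-1)^0 = +1.
v=11: a=11^0·(≡7), b=11^-1·(≡1) mod 11; (7|11)=-1, (1|11)=+1; (−1)^{0·-1·5}·(-1)^-1·(+1)^0 = -1.
v=17: a=17^2·(≡10), b=17^4·(≡1) mod 17; (10|17)=-1, (1|17)=+1; (−1)^{2·4·8}·(-1)^4·(+1)^2 = +1.
v=5: a=5^1·(≡3), b=5^6·(≡2) mod 5; (3|5)=-1, (2|5)=-1; (−1)^{1·6·2}·(-1)^6·(-1)^1 = -1.
v=∞: -20615 < 0 and -682 < 0  ⇒  (a,b)_∞ = -1.
v=31: a=31^1·(≡22), b=31^3·(≡1) mod 31; (22|31)=-1, (1|31)=+1; (−1)^{1·3·15}·(-1)^3·(+1)^1 = +1.
Ram(-20615, -682) = {5, 11, 19, ∞}; no ℚ_5-point on the conic.

[5, 11, 19, inf]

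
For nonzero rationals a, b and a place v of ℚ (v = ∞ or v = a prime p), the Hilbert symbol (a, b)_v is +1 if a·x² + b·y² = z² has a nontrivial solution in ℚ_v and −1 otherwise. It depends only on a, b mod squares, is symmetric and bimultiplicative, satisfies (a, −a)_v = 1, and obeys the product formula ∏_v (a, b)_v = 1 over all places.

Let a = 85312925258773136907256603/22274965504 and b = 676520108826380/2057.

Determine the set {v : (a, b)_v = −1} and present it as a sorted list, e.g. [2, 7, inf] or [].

[2, 5, 17, 41]

(a, b) ≡ (283843, 17393635) mod (ℚ^×)²; places V = {2, 5, 7, 11, 13, 17, 23, 29, 31, 37, 41, 43, 53, ∞}.
(a,b)_23: α=3, u≡16; β=3, v≡22 (mod 23); (16|23)=+1, (22|23)=-1; sign (−1)^1·+1^3·-1^3 = +1.
(a,b)_29: α=2, u≡16; β=0, v≡18 (mod 29); (16|29)=+1, (18|29)=-1; sign (−1)^0·+1^0·-1^2 = +1.
(a,b)_43: α=3, u≡30; β=2, v≡1 (mod 43); (30|43)=-1, (1|43)=+1; sign (−1)^0·-1^2·+1^3 = +1.
(a,b)_13: α=0, u≡9; β=2, v≡4 (mod 13); (9|13)=+1, (4|13)=+1; sign (−1)^0·+1^2·+1^0 = +1.
(a,b)_7: α=1, u≡3; β=1, v≡4 (mod 7); (3|7)=-1, (4|7)=+1; sign (−1)^1·-1^1·+1^1 = +1.
(a,b)_11: α=-2, u≡7; β=-2, v≡10 (mod 11); (7|11)=-1, (10|11)=-1; sign (−1)^0·-1^-2·-1^-2 = +1.
(a,b)_2: α=-16, β=2; u≡3, v≡3 (mod 8); ε(u)ε(v)=1·1, αω(v)=-16·1, βω(u)=2·1; sum ≡ 1  ⇒  -1.
(a,b)_53: α=-2, u≡40; β=0, v≡28 (mod 53); (40|53)=+1, (28|53)=+1; sign (−1)^0·+1^0·+1^-2 = +1.
(a,b)_31: α=4, u≡20; β=1, v≡4 (mod 31); (20|31)=+1, (4|31)=+1; sign (−1)^0·+1^1·+1^4 = +1.
(a,b)_5: α=0, u≡2; β=1, v≡3 (mod 5); (2|5)=-1, (3|5)=-1; sign (−1)^0·-1^1·-1^0 = -1.
(a,b)_41: α=1, u≡27; β=1, v≡25 (mod 41); (27|41)=-1, (25|41)=+1; sign (−1)^0·-1^1·+1^1 = -1.
(a,b)_37: α=2, u≡10; β=0, v≡30 (mod 37); (10|37)=+1, (30|37)=+1; sign (−1)^0·+1^0·+1^2 = +1.
(a,b)_∞: sgn(283843)=+, sgn(17393635)=+, so +1.
(a,b)_17: α=2, u≡6; β=-1, v≡7 (mod 17); (6|17)=-1, (7|17)=-1; sign (−1)^0·-1^-1·-1^2 = -1.
(283843, 17393635 / ℚ) ramifies at {2, 5, 17, 41}: a division algebra.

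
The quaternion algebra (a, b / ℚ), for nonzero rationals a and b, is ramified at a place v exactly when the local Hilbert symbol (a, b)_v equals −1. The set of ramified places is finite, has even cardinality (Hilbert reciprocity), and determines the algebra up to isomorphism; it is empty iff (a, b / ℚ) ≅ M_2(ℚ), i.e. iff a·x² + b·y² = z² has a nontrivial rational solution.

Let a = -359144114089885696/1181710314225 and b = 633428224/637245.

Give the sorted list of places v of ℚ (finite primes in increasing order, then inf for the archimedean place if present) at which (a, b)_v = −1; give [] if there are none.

Mod squares: a ≡ -286, b ≡ 5. Check v ∈ {∞, 2, 3, 5, 7, 11, 13, 17, 29}.
v=2: v_2(a)=23, v_2(b)=8; units ≡ 1, 5 (mod 8); ε·ε+αω+βω = 0·0+23·1+8·0 ≡ 1  ⇒  (a,b)_2 = -1.
v=29: a=29^-2·(≡1), b=29^0·(≡13) mod 29; (1|29)=+1, (13|29)=+1; (−1)^{-2·0·14}·(+1)^0·(+1)^-2 = +1.
v=3: a=3^-4·(≡2), b=3^-2·(≡2) mod 3; (2|3)=-1, (2|3)=-1; (−1)^{-4·-2·1}·(-1)^-2·(-1)^-4 = +1.
v=17: a=17^-2·(≡10), b=17^-2·(≡11) mod 17; (10|17)=-1, (11|17)=-1; (−1)^{-2·-2·8}·(-1)^-2·(-1)^-2 = +1.
v=13: a=13^3·(≡1), b=13^2·(≡6) mod 13; (1|13)=+1, (6|13)=-1; (−1)^{3·2·6}·(+1)^2·(-1)^3 = -1.
v=11: a=11^7·(≡2), b=11^4·(≡3) mod 11; (2|11)=-1, (3|11)=+1; (−1)^{7·4·5}·(-1)^4·(+1)^7 = +1.
v=∞: -286 < 0 and 5 > 0  ⇒  (a,b)_∞ = +1.
v=7: a=7^-4·(≡4), b=7^-2·(≡5) mod 7; (4|7)=+1, (5|7)=-1; (−1)^{-4·-2·3}·(+1)^-2·(-1)^-4 = +1.
v=5: a=5^-2·(≡1), b=5^-1·(≡1) mod 5; (1|5)=+1, (1|5)=+1; (−1)^{-2·-1·2}·(+1)^-1·(+1)^-2 = +1.
|Ram(-286, 5)| = 2, even; anisotropic at {2, 13}.

[2, 13]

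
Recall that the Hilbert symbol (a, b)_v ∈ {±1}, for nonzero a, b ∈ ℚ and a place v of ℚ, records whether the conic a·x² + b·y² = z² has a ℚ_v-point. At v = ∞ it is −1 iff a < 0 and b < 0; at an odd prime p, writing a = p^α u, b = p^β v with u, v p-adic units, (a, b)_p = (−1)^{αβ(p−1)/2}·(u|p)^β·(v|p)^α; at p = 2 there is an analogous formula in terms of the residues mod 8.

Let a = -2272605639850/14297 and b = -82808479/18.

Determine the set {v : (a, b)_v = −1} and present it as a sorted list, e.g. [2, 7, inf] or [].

[2, 31, 41, inf]

(a, b) ≡ (-9144212042, -979982) mod (ℚ^×)²; places V = {2, 3, 5, 7, 13, 17, 19, 29, 31, 37, 41, 43, ∞}.
(a,b)_41: α=1, u≡7; β=1, v≡40 (mod 41); (7|41)=-1, (40|41)=+1; sign (−1)^0·-1^1·+1^1 = -1.
(a,b)_37: α=1, u≡19; β=1, v≡22 (mod 37); (19|37)=-1, (22|37)=-1; sign (−1)^0·-1^1·-1^1 = +1.
(a,b)_∞: sgn(-9144212042)=−, sgn(-979982)=−, so -1.
(a,b)_31: α=1, u≡28; β=0, v≡3 (mod 31); (28|31)=+1, (3|31)=-1; sign (−1)^0·+1^0·-1^1 = -1.
(a,b)_2: α=1, β=-1; u≡3, v≡1 (mod 8); ε(u)ε(v)=1·0, αω(v)=1·0, βω(u)=-1·1; sum ≡ 1  ⇒  -1.
(a,b)_19: α=1, u≡3; β=1, v≡7 (mod 19); (3|19)=-1, (7|19)=+1; sign (−1)^1·-1^1·+1^1 = +1.
(a,b)_5: α=2, u≡3; β=0, v≡2 (mod 5); (3|5)=-1, (2|5)=-1; sign (−1)^0·-1^0·-1^2 = +1.
(a,b)_17: α=-1, u≡2; β=1, v≡8 (mod 17); (2|17)=+1, (8|17)=+1; sign (−1)^0·+1^1·+1^-1 = +1.
(a,b)_7: α=1, u≡3; β=0, v≡4 (mod 7); (3|7)=-1, (4|7)=+1; sign (−1)^0·-1^0·+1^1 = +1.
(a,b)_29: α=-2, u≡12; β=0, v≡10 (mod 29); (12|29)=-1, (10|29)=-1; sign (−1)^0·-1^0·-1^-2 = +1.
(a,b)_43: α=1, u≡26; β=0, v≡1 (mod 43); (26|43)=-1, (1|43)=+1; sign (−1)^0·-1^0·+1^1 = +1.
(a,b)_3: α=0, u≡1; β=-2, v≡1 (mod 3); (1|3)=+1, (1|3)=+1; sign (−1)^0·+1^-2·+1^0 = +1.
(a,b)_13: α=2, u≡4; β=2, v≡1 (mod 13); (4|13)=+1, (1|13)=+1; sign (−1)^0·+1^2·+1^2 = +1.
|Ram(-9144212042, -979982)| = 4, even; anisotropic at {2, 31, 41, ∞}.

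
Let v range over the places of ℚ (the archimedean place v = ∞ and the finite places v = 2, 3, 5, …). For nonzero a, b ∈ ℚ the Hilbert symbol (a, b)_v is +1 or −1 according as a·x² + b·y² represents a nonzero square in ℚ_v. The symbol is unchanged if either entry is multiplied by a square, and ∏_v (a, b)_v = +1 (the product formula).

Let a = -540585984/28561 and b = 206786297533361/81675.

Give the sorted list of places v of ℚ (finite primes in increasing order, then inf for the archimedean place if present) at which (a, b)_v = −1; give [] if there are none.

Mod squares: a ≡ -131979, b ≡ 123. Check v ∈ {∞, 2, 3, 5, 7, 11, 13, 23, 29, 37, 41}.
v=3: a=3^1·(≡2), b=3^-3·(≡2) mod 3; (2|3)=-1, (2|3)=-1; (−1)^{1·-3·1}·(-1)^-3·(-1)^1 = -1.
v=37: a=37^1·(≡19), b=37^2·(≡26) mod 37; (19|37)=-1, (26|37)=+1; (−1)^{1·2·18}·(-1)^2·(+1)^1 = +1.
v=11: a=11^0·(≡8), b=11^-2·(≡10) mod 11; (8|11)=-1, (10|11)=-1; (−1)^{0·-2·5}·(-1)^-2·(-1)^0 = +1.
v=13: a=13^-4·(≡10), b=13^2·(≡5) mod 13; (10|13)=+1, (5|13)=-1; (−1)^{-4·2·6}·(+1)^2·(-1)^-4 = +1.
v=5: a=5^0·(≡1), b=5^-2·(≡3) mod 5; (1|5)=+1, (3|5)=-1; (−1)^{0·-2·2}·(+1)^-2·(-1)^0 = +1.
v=7: a=7^0·(≡6), b=7^2·(≡2) mod 7; (6|7)=-1, (2|7)=+1; (−1)^{0·2·3}·(-1)^2·(+1)^0 = +1.
v=2: v_2(a)=12, v_2(b)=0; units ≡ 5, 3 (mod 8); ε·ε+αω+βω = 0·1+12·1+0·1 ≡ 0  ⇒  (a,b)_2 = +1.
v=23: a=23^0·(≡2), b=23^2·(≡1) mod 23; (2|23)=+1, (1|23)=+1; (−1)^{0·2·11}·(+1)^2·(+1)^0 = +1.
v=∞: -131979 < 0 and 123 > 0  ⇒  (a,b)_∞ = +1.
v=29: a=29^1·(≡11), b=29^2·(≡16) mod 29; (11|29)=-1, (16|29)=+1; (−1)^{1·2·14}·(-1)^2·(+1)^1 = +1.
v=41: a=41^1·(≡5), b=41^1·(≡38) mod 41; (5|41)=+1, (38|41)=-1; (−1)^{1·1·20}·(+1)^1·(-1)^1 = -1.
(-131979, 123 / ℚ) ramifies at {3, 41}: a division algebra.

[3, 41]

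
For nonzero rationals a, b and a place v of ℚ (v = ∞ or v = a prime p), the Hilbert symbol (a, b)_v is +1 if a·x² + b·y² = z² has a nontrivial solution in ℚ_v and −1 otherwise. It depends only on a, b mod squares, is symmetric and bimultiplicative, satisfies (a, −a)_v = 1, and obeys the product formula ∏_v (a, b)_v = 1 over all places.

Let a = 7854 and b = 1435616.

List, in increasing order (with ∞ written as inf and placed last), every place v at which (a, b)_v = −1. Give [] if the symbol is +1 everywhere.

(a, b) ≡ (7854, 89726) mod (ℚ^×)²; places V = {2, 3, 7, 11, 13, 17, 29, ∞}.
(a,b)_13: α=0, u≡2; β=1, v≡10 (mod 13); (2|13)=-1, (10|13)=+1; sign (−1)^0·-1^1·+1^0 = -1.
(a,b)_17: α=1, u≡3; β=1, v≡9 (mod 17); (3|17)=-1, (9|17)=+1; sign (−1)^0·-1^1·+1^1 = -1.
(a,b)_29: α=0, u≡24; β=1, v≡1 (mod 29); (24|29)=+1, (1|29)=+1; sign (−1)^0·+1^1·+1^0 = +1.
(a,b)_11: α=1, u≡10; β=0, v≡6 (mod 11); (10|11)=-1, (6|11)=-1; sign (−1)^0·-1^0·-1^1 = -1.
(a,b)_3: α=1, u≡2; β=0, v≡2 (mod 3); (2|3)=-1, (2|3)=-1; sign (−1)^0·-1^0·-1^1 = -1.
(a,b)_7: α=1, u≡2; β=1, v≡2 (mod 7); (2|7)=+1, (2|7)=+1; sign (−1)^1·+1^1·+1^1 = -1.
(a,b)_∞: sgn(7854)=+, sgn(89726)=+, so +1.
(a,b)_2: α=1, β=5; u≡7, v≡7 (mod 8); ε(u)ε(v)=1·1, αω(v)=1·0, βω(u)=5·0; sum ≡ 1  ⇒  -1.
Ram(7854, 89726) = {2, 3, 7, 11, 13, 17}; no ℚ_2-point on the conic.

[2, 3, 7, 11, 13, 17]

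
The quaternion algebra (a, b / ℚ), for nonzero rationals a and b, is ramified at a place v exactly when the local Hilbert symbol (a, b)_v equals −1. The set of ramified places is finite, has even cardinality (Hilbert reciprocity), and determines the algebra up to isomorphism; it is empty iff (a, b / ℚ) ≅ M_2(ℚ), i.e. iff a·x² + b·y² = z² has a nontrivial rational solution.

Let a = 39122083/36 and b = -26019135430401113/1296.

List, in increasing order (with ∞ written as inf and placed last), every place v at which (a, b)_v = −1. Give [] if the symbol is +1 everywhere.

[2, 19]

Mod squares: a ≡ 323323, b ≡ -17. Check v ∈ {∞, 2, 3, 7, 11, 13, 17, 19}.
v=3: a=3^-2·(≡1), b=3^-4·(≡1) mod 3; (1|3)=+1, (1|3)=+1; (−1)^{-2·-4·1}·(+1)^-4·(+1)^-2 = +1.
v=13: a=13^1·(≡6), b=13^2·(≡12) mod 13; (6|13)=-1, (12|13)=+1; (−1)^{1·2·6}·(-1)^2·(+1)^1 = +1.
v=2: v_2(a)=-2, v_2(b)=-4; units ≡ 3, 7 (mod 8); ε·ε+αω+βω = 1·1+-2·0+-4·1 ≡ 1  ⇒  (a,b)_2 = -1.
v=∞: 323323 > 0 and -17 < 0  ⇒  (a,b)_∞ = +1.
v=7: a=7^1·(≡6), b=7^2·(≡4) mod 7; (6|7)=-1, (4|7)=+1; (−1)^{1·2·3}·(-1)^2·(+1)^1 = +1.
v=19: a=19^1·(≡15), b=19^2·(≡13) mod 19; (15|19)=-1, (13|19)=-1; (−1)^{1·2·9}·(-1)^2·(-1)^1 = -1.
v=11: a=11^3·(≡4), b=11^6·(≡3) mod 11; (4|11)=+1, (3|11)=+1; (−1)^{3·6·5}·(+1)^6·(+1)^3 = +1.
v=17: a=17^1·(≡13), b=17^3·(≡1) mod 17; (13|17)=+1, (1|17)=+1; (−1)^{1·3·8}·(+1)^3·(+1)^1 = +1.
|Ram(323323, -17)| = 2, even; anisotropic at {2, 19}.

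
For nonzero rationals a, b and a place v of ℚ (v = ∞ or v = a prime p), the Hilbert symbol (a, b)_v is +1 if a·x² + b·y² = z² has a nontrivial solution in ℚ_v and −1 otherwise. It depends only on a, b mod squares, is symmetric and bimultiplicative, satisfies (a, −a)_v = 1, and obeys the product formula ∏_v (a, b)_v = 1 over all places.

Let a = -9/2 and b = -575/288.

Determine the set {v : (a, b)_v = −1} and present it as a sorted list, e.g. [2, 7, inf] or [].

(a, b) ≡ (-2, -46) mod (ℚ^×)²; places V = {2, 3, 5, 23, ∞}.
(a,b)_23: α=0, u≡7; β=1, v≡19 (mod 23); (7|23)=-1, (19|23)=-1; sign (−1)^0·-1^1·-1^0 = -1.
(a,b)_2: α=-1, β=-5; u≡7, v≡1 (mod 8); ε(u)ε(v)=1·0, αω(v)=-1·0, βω(u)=-5·0; sum ≡ 0  ⇒  +1.
(a,b)_5: α=0, u≡3; β=2, v≡4 (mod 5); (3|5)=-1, (4|5)=+1; sign (−1)^0·-1^2·+1^0 = +1.
(a,b)_∞: sgn(-2)=−, sgn(-46)=−, so -1.
(a,b)_3: α=2, u≡1; β=-2, v≡2 (mod 3); (1|3)=+1, (2|3)=-1; sign (−1)^0·+1^-2·-1^2 = +1.
|Ram(-2, -46)| = 2, even; anisotropic at {23, ∞}.

[23, inf]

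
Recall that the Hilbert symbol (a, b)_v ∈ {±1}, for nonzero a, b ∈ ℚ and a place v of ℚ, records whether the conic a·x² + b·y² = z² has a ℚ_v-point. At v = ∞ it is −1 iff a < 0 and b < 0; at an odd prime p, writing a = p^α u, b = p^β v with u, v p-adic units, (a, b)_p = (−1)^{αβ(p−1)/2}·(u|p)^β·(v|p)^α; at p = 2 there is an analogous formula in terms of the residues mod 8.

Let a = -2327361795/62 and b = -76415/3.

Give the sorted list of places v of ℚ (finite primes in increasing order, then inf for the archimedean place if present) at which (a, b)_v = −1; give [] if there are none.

(a, b) ≡ (-458490, -229245) mod (ℚ^×)²; places V = {2, 3, 5, 11, 17, 29, 31, ∞}.
(a,b)_5: α=1, u≡3; β=1, v≡4 (mod 5); (3|5)=-1, (4|5)=+1; sign (−1)^0·-1^1·+1^1 = -1.
(a,b)_17: α=3, u≡13; β=1, v≡9 (mod 17); (13|17)=+1, (9|17)=+1; sign (−1)^0·+1^1·+1^3 = +1.
(a,b)_3: α=3, u≡2; β=-1, v≡1 (mod 3); (2|3)=-1, (1|3)=+1; sign (−1)^1·-1^-1·+1^3 = +1.
(a,b)_29: α=1, u≡5; β=1, v≡11 (mod 29); (5|29)=+1, (11|29)=-1; sign (−1)^0·+1^1·-1^1 = -1.
(a,b)_∞: sgn(-458490)=−, sgn(-229245)=−, so -1.
(a,b)_11: α=2, u≡1; β=0, v≡8 (mod 11); (1|11)=+1, (8|11)=-1; sign (−1)^0·+1^0·-1^2 = +1.
(a,b)_31: α=-1, u≡1; β=1, v≡5 (mod 31); (1|31)=+1, (5|31)=+1; sign (−1)^1·+1^1·+1^-1 = -1.
(a,b)_2: α=-1, β=0; u≡3, v≡3 (mod 8); ε(u)ε(v)=1·1, αω(v)=-1·1, βω(u)=0·1; sum ≡ 0  ⇒  +1.
(-458490, -229245 / ℚ) ramifies at {5, 29, 31, ∞}: a division algebra.

[5, 29, 31, inf]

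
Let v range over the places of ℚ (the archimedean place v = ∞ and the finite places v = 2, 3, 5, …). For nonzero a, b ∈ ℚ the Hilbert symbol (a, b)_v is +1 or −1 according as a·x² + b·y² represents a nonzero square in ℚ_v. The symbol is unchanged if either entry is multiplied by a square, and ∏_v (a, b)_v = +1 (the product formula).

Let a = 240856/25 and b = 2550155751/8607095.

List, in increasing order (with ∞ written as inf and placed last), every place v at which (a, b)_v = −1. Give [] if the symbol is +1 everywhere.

(a, b) ≡ (60214, 72105) mod (ℚ^×)²; places V = {2, 3, 5, 7, 11, 13, 17, 19, 23, 43, 47, ∞}.
(a,b)_43: α=0, u≡16; β=-2, v≡34 (mod 43); (16|43)=+1, (34|43)=-1; sign (−1)^0·+1^-2·-1^0 = +1.
(a,b)_47: α=0, u≡3; β=2, v≡14 (mod 47); (3|47)=+1, (14|47)=+1; sign (−1)^0·+1^2·+1^0 = +1.
(a,b)_7: α=1, u≡6; β=-2, v≡6 (mod 7); (6|7)=-1, (6|7)=-1; sign (−1)^0·-1^-2·-1^1 = -1.
(a,b)_11: α=1, u≡2; β=1, v≡2 (mod 11); (2|11)=-1, (2|11)=-1; sign (−1)^1·-1^1·-1^1 = -1.
(a,b)_19: α=0, u≡2; β=-1, v≡2 (mod 19); (2|19)=-1, (2|19)=-1; sign (−1)^0·-1^-1·-1^0 = -1.
(a,b)_13: α=0, u≡8; β=2, v≡11 (mod 13); (8|13)=-1, (11|13)=-1; sign (−1)^0·-1^2·-1^0 = +1.
(a,b)_17: α=1, u≡3; β=0, v≡4 (mod 17); (3|17)=-1, (4|17)=+1; sign (−1)^0·-1^0·+1^1 = +1.
(a,b)_23: α=1, u≡15; β=1, v≡14 (mod 23); (15|23)=-1, (14|23)=-1; sign (−1)^1·-1^1·-1^1 = -1.
(a,b)_∞: sgn(60214)=+, sgn(72105)=+, so +1.
(a,b)_5: α=-2, u≡1; β=-1, v≡4 (mod 5); (1|5)=+1, (4|5)=+1; sign (−1)^0·+1^-1·+1^-2 = +1.
(a,b)_3: α=0, u≡1; β=3, v≡2 (mod 3); (1|3)=+1, (2|3)=-1; sign (−1)^0·+1^3·-1^0 = +1.
(a,b)_2: α=3, β=0; u≡3, v≡1 (mod 8); ε(u)ε(v)=1·0, αω(v)=3·0, βω(u)=0·1; sum ≡ 0  ⇒  +1.
(60214, 72105 / ℚ) ramifies at {7, 11, 19, 23}: a division algebra.

[7, 11, 19, 23]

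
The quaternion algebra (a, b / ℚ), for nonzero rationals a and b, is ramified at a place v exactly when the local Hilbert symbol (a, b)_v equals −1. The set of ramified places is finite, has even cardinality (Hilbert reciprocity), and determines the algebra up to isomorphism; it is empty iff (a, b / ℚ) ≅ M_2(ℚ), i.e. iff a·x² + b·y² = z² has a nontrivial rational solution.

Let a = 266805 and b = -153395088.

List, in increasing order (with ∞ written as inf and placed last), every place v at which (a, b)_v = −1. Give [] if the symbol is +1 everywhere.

(a, b) ≡ (5, -33) mod (ℚ^×)²; places V = {2, 3, 5, 7, 11, ∞}.
(a,b)_11: α=2, u≡5; β=3, v≡10 (mod 11); (5|11)=+1, (10|11)=-1; sign (−1)^0·+1^3·-1^2 = +1.
(a,b)_7: α=2, u≡6; β=4, v≡1 (mod 7); (6|7)=-1, (1|7)=+1; sign (−1)^0·-1^4·+1^2 = +1.
(a,b)_3: α=2, u≡2; β=1, v≡1 (mod 3); (2|3)=-1, (1|3)=+1; sign (−1)^0·-1^1·+1^2 = -1.
(a,b)_2: α=0, β=4; u≡5, v≡7 (mod 8); ε(u)ε(v)=0·1, αω(v)=0·0, βω(u)=4·1; sum ≡ 0  ⇒  +1.
(a,b)_5: α=1, u≡1; β=0, v≡2 (mod 5); (1|5)=+1, (2|5)=-1; sign (−1)^0·+1^0·-1^1 = -1.
(a,b)_∞: sgn(5)=+, sgn(-33)=−, so +1.
Ram(5, -33) = {3, 5}; no ℚ_3-point on the conic.

[3, 5]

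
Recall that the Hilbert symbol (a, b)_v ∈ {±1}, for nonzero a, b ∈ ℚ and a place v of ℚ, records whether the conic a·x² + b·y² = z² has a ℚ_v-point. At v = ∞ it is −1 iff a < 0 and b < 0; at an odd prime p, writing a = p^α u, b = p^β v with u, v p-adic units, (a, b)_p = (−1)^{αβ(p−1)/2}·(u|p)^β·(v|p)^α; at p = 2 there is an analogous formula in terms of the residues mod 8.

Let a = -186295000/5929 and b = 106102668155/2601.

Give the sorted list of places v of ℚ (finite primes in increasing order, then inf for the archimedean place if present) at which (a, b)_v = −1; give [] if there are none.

[2, 5, 19, 29, 37, 53]

Mod squares: a ≡ -74518, b ≡ 7246955. Check v ∈ {∞, 2, 3, 5, 7, 11, 17, 19, 23, 29, 37, 41, 53}.
v=23: a=23^0·(≡12), b=23^1·(≡6) mod 23; (12|23)=+1, (6|23)=+1; (−1)^{0·1·11}·(+1)^1·(+1)^0 = +1.
v=2: v_2(a)=3, v_2(b)=0; units ≡ 5, 3 (mod 8); ε·ε+αω+βω = 0·1+3·1+0·1 ≡ 1  ⇒  (a,b)_2 = -1.
v=29: a=29^0·(≡10), b=29^1·(≡17) mod 29; (10|29)=-1, (17|29)=-1; (−1)^{0·1·14}·(-1)^1·(-1)^0 = -1.
v=41: a=41^0·(≡32), b=41^1·(≡10) mod 41; (32|41)=+1, (10|41)=+1; (−1)^{0·1·20}·(+1)^1·(+1)^0 = +1.
v=19: a=19^1·(≡7), b=19^0·(≡14) mod 19; (7|19)=+1, (14|19)=-1; (−1)^{1·0·9}·(+1)^0·(-1)^1 = -1.
v=17: a=17^0·(≡6), b=17^-2·(≡13) mod 17; (6|17)=-1, (13|17)=+1; (−1)^{0·-2·8}·(-1)^-2·(+1)^0 = +1.
v=53: a=53^1·(≡36), b=53^1·(≡50) mod 53; (36|53)=+1, (50|53)=-1; (−1)^{1·1·26}·(+1)^1·(-1)^1 = -1.
v=∞: -74518 < 0 and 7246955 > 0  ⇒  (a,b)_∞ = +1.
v=7: a=7^-2·(≡2), b=7^0·(≡2) mod 7; (2|7)=+1, (2|7)=+1; (−1)^{-2·0·3}·(+1)^0·(+1)^-2 = +1.
v=37: a=37^1·(≡12), b=37^0·(≡13) mod 37; (12|37)=+1, (13|37)=-1; (−1)^{1·0·18}·(+1)^0·(-1)^1 = -1.
v=11: a=11^-2·(≡2), b=11^4·(≡9) mod 11; (2|11)=-1, (9|11)=+1; (−1)^{-2·4·5}·(-1)^4·(+1)^-2 = +1.
v=5: a=5^4·(≡2), b=5^1·(≡1) mod 5; (2|5)=-1, (1|5)=+1; (−1)^{4·1·2}·(-1)^1·(+1)^4 = -1.
v=3: a=3^0·(≡2), b=3^-2·(≡2) mod 3; (2|3)=-1, (2|3)=-1; (−1)^{0·-2·1}·(-1)^-2·(-1)^0 = +1.
|Ram(-74518, 7246955)| = 6, even; anisotropic at {2, 5, 19, 29, 37, 53}.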